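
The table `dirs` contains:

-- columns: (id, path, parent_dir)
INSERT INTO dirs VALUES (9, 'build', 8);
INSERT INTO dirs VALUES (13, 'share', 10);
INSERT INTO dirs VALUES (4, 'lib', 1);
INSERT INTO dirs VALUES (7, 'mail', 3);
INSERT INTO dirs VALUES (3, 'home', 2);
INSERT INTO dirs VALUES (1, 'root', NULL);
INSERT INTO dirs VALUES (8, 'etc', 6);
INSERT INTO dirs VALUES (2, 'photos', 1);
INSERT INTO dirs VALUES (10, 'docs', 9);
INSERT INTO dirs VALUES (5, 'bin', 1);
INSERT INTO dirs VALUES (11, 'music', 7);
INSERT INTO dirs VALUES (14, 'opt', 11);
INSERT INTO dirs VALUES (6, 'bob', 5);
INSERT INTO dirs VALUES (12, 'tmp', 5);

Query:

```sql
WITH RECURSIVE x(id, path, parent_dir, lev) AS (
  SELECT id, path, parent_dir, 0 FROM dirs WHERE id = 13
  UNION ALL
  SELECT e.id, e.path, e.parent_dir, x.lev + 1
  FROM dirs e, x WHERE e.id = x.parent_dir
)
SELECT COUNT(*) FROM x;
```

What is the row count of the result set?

7

Base: id=13 (share), parent_dir=10, lev 0.
Iteration 1: join on id=10 -> docs (id 10, parent_dir=9, lev 1).
Iteration 2: join on id=9 -> build (id 9, parent_dir=8, lev 2).
Iteration 3: join on id=8 -> etc (id 8, parent_dir=6, lev 3).
Iteration 4: join on id=6 -> bob (id 6, parent_dir=5, lev 4).
Iteration 5: join on id=5 -> bin (id 5, parent_dir=1, lev 5).
Iteration 6: join on id=1 -> root (id 1, parent_dir=NULL, lev 6).
Iteration 7: parent_dir is NULL; no match; recursion stops.
Total rows emitted: 7.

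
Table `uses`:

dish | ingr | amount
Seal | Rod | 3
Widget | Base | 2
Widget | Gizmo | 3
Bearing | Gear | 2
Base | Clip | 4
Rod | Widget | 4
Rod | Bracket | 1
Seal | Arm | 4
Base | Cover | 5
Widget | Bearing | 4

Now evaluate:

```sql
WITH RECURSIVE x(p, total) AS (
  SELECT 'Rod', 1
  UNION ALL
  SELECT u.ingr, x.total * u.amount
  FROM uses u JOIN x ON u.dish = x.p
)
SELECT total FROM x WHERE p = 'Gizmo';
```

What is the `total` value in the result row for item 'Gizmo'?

Base: (Rod, total=1).
Iteration 1: components of {Rod} -> Bracket = 1*1 = 1, Widget = 1*4 = 4.
Iteration 2: components of {Bracket,Widget} -> Base = 4*2 = 8, Bearing = 4*4 = 16, Gizmo = 4*3 = 12.
Iteration 3: components of {Base,Bearing,Gizmo} -> Clip = 8*4 = 32, Cover = 8*5 = 40, Gear = 16*2 = 32.
Iteration 4: no further components; recursion stops.

12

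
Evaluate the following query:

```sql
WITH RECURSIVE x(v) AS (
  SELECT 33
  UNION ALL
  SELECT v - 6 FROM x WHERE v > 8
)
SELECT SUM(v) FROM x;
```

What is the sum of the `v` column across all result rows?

108

Base: v=33.
Iteration 1: 33 > 8 holds -> v = 33 - 6 = 27.
Iteration 2: 27 > 8 holds -> v = 27 - 6 = 21.
Iteration 3: 21 > 8 holds -> v = 21 - 6 = 15.
Iteration 4: 15 > 8 holds -> v = 15 - 6 = 9.
Iteration 5: 9 > 8 holds -> v = 9 - 6 = 3.
Iteration 6: 3 > 8 fails; recursion stops.
SUM(v) = 33 + 27 + 21 + 15 + 9 + 3 = 108.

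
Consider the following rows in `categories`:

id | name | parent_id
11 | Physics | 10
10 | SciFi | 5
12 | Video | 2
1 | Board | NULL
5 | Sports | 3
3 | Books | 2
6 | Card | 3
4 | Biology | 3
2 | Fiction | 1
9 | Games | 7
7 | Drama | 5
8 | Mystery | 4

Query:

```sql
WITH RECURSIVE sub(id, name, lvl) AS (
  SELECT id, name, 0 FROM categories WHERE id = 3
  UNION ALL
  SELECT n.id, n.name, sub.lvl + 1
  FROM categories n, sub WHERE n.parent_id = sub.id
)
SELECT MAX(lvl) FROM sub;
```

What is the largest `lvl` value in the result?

3

Base: id=3 (Books) at lvl 0.
Iteration 1: rows with parent_id in {3} -> Biology (id 4, lvl 1), Sports (id 5, lvl 1), Card (id 6, lvl 1).
Iteration 2: rows with parent_id in {4,5,6} -> Drama (id 7, lvl 2), Mystery (id 8, lvl 2), SciFi (id 10, lvl 2).
Iteration 3: rows with parent_id in {7,8,10} -> Games (id 9, lvl 3), Physics (id 11, lvl 3).
Iteration 4: no rows with parent_id in {9,11}; recursion stops.
lvl values: 0, 1, 1, 1, 2, 2, 2, 3, 3; the maximum is 3.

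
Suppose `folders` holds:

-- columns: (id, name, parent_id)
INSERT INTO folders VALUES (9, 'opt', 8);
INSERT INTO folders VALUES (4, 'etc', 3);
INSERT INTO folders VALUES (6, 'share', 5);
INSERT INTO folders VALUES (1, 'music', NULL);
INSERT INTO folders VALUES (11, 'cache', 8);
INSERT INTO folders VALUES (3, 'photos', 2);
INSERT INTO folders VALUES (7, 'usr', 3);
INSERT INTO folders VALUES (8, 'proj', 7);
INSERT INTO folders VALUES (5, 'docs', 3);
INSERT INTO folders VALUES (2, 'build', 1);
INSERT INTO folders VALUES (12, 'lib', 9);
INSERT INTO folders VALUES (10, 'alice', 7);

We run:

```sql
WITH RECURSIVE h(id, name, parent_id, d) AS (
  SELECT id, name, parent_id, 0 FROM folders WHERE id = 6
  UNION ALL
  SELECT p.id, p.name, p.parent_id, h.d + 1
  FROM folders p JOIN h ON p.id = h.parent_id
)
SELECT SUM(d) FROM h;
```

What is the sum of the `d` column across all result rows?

10

Base: id=6 (share), parent_id=5, d 0.
Iteration 1: join on id=5 -> docs (id 5, parent_id=3, d 1).
Iteration 2: join on id=3 -> photos (id 3, parent_id=2, d 2).
Iteration 3: join on id=2 -> build (id 2, parent_id=1, d 3).
Iteration 4: join on id=1 -> music (id 1, parent_id=NULL, d 4).
Iteration 5: parent_id is NULL; no match; recursion stops.
SUM(d) = 0 + 1 + 2 + 3 + 4 = 10.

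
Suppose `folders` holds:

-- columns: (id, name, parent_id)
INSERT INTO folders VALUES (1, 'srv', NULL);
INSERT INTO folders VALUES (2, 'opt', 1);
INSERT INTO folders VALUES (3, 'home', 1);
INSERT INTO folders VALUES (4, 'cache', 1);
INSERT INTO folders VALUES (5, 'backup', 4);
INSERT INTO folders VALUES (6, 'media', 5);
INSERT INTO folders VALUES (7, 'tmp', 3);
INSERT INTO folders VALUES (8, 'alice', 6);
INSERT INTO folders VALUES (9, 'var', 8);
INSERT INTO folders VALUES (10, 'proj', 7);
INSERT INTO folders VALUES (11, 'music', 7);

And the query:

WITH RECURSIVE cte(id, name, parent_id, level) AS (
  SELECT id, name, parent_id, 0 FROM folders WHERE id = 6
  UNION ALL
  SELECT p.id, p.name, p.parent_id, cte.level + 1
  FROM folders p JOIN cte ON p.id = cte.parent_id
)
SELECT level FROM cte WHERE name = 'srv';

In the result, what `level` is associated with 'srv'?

Base: id=6 (media), parent_id=5, level 0.
Iteration 1: join on id=5 -> backup (id 5, parent_id=4, level 1).
Iteration 2: join on id=4 -> cache (id 4, parent_id=1, level 2).
Iteration 3: join on id=1 -> srv (id 1, parent_id=NULL, level 3).
Iteration 4: parent_id is NULL; no match; recursion stops.

3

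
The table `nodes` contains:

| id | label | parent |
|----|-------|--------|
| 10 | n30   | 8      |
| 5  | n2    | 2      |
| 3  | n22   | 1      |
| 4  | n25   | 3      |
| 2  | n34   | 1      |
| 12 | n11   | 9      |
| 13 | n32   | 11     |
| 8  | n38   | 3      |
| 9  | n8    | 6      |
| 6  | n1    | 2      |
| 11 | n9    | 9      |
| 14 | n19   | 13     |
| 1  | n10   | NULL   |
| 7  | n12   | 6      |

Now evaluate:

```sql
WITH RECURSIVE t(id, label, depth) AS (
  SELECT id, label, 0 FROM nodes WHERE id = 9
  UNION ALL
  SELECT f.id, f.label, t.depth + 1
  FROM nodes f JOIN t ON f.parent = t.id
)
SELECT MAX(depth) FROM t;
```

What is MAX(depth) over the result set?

3

Base: id=9 (n8) at depth 0.
Iteration 1: rows with parent in {9} -> n9 (id 11, depth 1), n11 (id 12, depth 1).
Iteration 2: rows with parent in {11,12} -> n32 (id 13, depth 2).
Iteration 3: rows with parent in {13} -> n19 (id 14, depth 3).
Iteration 4: no rows with parent in {14}; recursion stops.
depth values: 0, 1, 1, 2, 3; the maximum is 3.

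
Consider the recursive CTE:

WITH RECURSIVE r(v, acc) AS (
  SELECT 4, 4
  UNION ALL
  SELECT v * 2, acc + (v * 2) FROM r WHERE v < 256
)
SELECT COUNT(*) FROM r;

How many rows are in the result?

Base: v=4, acc=4.
Iteration 1: 4 < 256 holds -> v = 4 * 2 = 8, acc = 4 + 8 = 12.
Iteration 2: 8 < 256 holds -> v = 8 * 2 = 16, acc = 12 + 16 = 28.
Iteration 3: 16 < 256 holds -> v = 16 * 2 = 32, acc = 28 + 32 = 60.
Iteration 4: 32 < 256 holds -> v = 32 * 2 = 64, acc = 60 + 64 = 124.
Iteration 5: 64 < 256 holds -> v = 64 * 2 = 128, acc = 124 + 128 = 252.
Iteration 6: 128 < 256 holds -> v = 128 * 2 = 256, acc = 252 + 256 = 508.
Iteration 7: 256 < 256 fails; recursion stops.
Total rows emitted: 7.

7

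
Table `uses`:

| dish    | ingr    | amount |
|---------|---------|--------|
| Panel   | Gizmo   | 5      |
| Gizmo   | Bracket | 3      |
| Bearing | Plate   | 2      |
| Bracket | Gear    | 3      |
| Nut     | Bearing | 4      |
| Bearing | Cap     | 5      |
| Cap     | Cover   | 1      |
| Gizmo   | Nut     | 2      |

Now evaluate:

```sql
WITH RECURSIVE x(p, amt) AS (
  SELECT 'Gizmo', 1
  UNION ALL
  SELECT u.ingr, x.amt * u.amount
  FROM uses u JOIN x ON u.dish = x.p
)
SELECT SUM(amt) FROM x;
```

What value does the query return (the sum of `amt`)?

Base: (Gizmo, amt=1).
Iteration 1: components of {Gizmo} -> Bracket = 1*3 = 3, Nut = 1*2 = 2.
Iteration 2: components of {Bracket,Nut} -> Bearing = 2*4 = 8, Gear = 3*3 = 9.
Iteration 3: components of {Bearing,Gear} -> Cap = 8*5 = 40, Plate = 8*2 = 16.
Iteration 4: components of {Cap,Plate} -> Cover = 40*1 = 40.
Iteration 5: no further components; recursion stops.
SUM(amt) = 1 + 2 + 3 + 8 + 9 + 40 + 16 + 40 = 119.

119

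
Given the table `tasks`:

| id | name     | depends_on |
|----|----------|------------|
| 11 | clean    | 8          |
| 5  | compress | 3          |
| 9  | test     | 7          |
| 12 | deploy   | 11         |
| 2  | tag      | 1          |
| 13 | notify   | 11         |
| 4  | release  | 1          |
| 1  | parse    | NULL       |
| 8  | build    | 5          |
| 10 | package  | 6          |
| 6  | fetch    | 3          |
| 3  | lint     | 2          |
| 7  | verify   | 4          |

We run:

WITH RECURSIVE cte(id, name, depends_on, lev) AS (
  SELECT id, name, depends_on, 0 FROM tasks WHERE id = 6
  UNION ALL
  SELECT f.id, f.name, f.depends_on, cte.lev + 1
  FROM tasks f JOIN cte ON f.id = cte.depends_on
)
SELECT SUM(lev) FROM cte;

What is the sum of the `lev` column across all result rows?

Base: id=6 (fetch), depends_on=3, lev 0.
Iteration 1: join on id=3 -> lint (id 3, depends_on=2, lev 1).
Iteration 2: join on id=2 -> tag (id 2, depends_on=1, lev 2).
Iteration 3: join on id=1 -> parse (id 1, depends_on=NULL, lev 3).
Iteration 4: depends_on is NULL; no match; recursion stops.
SUM(lev) = 0 + 1 + 2 + 3 = 6.

6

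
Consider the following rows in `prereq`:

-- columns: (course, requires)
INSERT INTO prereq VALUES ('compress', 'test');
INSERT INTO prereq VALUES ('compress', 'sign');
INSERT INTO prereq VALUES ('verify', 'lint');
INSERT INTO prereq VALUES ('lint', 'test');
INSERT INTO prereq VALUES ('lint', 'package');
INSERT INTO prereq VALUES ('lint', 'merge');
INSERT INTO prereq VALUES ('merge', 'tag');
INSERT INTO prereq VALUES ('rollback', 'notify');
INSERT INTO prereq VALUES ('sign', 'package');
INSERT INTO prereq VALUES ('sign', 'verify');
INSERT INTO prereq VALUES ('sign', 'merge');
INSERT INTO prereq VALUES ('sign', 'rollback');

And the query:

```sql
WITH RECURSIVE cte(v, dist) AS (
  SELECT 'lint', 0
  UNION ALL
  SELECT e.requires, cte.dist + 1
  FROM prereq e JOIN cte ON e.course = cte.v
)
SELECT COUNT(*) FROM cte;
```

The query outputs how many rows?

5

Base: (lint, dist=0).
Iteration 1: edges from {lint} -> (merge, dist=1), (package, dist=1), (test, dist=1).
Iteration 2: edges from {merge,package,test} -> (tag, dist=2).
Iteration 3: no outgoing edges from {tag}; recursion stops.
Total rows emitted: 5.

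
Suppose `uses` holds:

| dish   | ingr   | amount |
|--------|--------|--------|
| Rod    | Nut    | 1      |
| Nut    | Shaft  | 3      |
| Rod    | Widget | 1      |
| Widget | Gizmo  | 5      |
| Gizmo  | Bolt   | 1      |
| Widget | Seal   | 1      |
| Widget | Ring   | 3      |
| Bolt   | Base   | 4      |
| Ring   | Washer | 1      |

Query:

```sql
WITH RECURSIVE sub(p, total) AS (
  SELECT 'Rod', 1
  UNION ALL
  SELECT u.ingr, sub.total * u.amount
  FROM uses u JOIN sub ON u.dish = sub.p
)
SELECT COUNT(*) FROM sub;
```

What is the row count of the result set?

Base: (Rod, total=1).
Iteration 1: components of {Rod} -> Nut = 1*1 = 1, Widget = 1*1 = 1.
Iteration 2: components of {Nut,Widget} -> Gizmo = 1*5 = 5, Ring = 1*3 = 3, Seal = 1*1 = 1, Shaft = 1*3 = 3.
Iteration 3: components of {Gizmo,Ring,Seal,Shaft} -> Bolt = 5*1 = 5, Washer = 3*1 = 3.
Iteration 4: components of {Bolt,Washer} -> Base = 5*4 = 20.
Iteration 5: no further components; recursion stops.
Total rows emitted: 10.

10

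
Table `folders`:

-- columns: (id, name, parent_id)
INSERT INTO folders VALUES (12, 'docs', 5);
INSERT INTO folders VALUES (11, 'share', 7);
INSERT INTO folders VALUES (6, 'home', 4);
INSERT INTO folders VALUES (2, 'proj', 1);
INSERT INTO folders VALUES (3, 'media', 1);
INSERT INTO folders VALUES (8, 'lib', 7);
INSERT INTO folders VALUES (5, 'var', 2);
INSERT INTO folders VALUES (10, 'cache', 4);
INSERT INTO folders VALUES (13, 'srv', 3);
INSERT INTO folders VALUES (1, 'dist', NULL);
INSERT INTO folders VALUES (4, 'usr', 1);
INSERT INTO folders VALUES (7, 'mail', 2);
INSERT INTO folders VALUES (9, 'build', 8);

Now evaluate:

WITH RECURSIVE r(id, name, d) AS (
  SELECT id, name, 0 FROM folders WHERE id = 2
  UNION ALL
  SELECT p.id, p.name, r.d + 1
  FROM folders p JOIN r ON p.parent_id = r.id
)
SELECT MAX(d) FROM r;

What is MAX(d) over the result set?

Base: id=2 (proj) at d 0.
Iteration 1: rows with parent_id in {2} -> var (id 5, d 1), mail (id 7, d 1).
Iteration 2: rows with parent_id in {5,7} -> lib (id 8, d 2), share (id 11, d 2), docs (id 12, d 2).
Iteration 3: rows with parent_id in {8,11,12} -> build (id 9, d 3).
Iteration 4: no rows with parent_id in {9}; recursion stops.
d values: 0, 1, 1, 2, 2, 2, 3; the maximum is 3.

3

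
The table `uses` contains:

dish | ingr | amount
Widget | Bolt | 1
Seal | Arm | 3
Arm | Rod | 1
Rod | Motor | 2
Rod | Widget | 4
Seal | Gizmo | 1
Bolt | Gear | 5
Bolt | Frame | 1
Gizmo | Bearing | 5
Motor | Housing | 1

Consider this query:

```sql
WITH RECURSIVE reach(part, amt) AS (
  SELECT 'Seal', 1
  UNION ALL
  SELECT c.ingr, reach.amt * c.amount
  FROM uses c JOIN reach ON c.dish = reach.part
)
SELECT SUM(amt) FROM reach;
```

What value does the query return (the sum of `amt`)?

Base: (Seal, amt=1).
Iteration 1: components of {Seal} -> Arm = 1*3 = 3, Gizmo = 1*1 = 1.
Iteration 2: components of {Arm,Gizmo} -> Bearing = 1*5 = 5, Rod = 3*1 = 3.
Iteration 3: components of {Bearing,Rod} -> Motor = 3*2 = 6, Widget = 3*4 = 12.
Iteration 4: components of {Motor,Widget} -> Bolt = 12*1 = 12, Housing = 6*1 = 6.
Iteration 5: components of {Bolt,Housing} -> Frame = 12*1 = 12, Gear = 12*5 = 60.
Iteration 6: no further components; recursion stops.
SUM(amt) = 1 + 1 + 3 + 5 + 3 + 12 + 6 + 12 + 6 + 12 + 60 = 121.

121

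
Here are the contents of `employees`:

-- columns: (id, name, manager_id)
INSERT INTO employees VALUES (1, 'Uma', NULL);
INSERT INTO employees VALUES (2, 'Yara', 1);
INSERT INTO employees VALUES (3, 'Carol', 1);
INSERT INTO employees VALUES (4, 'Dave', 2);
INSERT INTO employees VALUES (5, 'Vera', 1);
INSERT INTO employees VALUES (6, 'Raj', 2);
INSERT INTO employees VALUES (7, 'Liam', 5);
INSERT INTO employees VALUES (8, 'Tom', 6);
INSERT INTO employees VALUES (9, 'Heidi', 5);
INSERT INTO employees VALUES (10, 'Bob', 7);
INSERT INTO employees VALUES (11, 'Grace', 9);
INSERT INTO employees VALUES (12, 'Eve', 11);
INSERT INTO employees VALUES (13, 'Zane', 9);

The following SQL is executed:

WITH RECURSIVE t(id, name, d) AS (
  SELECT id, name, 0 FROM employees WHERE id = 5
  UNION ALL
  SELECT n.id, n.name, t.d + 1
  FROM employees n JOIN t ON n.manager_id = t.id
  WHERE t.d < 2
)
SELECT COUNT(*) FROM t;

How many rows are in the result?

6

Base: id=5 (Vera) at d 0.
Iteration 1: rows with manager_id in {5} -> Liam (id 7, d 1), Heidi (id 9, d 1).
Iteration 2: rows with manager_id in {7,9} -> Bob (id 10, d 2), Grace (id 11, d 2), Zane (id 13, d 2).
Iteration 3: d < 2 fails for all current rows; recursion stops.
Total rows emitted: 6.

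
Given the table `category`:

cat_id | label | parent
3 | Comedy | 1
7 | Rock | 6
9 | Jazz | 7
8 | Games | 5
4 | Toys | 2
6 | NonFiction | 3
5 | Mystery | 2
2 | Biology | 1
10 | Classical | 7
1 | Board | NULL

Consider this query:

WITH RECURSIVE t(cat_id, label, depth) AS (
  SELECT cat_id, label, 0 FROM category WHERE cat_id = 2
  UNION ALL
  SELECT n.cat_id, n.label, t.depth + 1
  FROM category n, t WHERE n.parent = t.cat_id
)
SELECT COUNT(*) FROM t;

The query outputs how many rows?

4

Base: cat_id=2 (Biology) at depth 0.
Iteration 1: rows with parent in {2} -> Toys (id 4, depth 1), Mystery (id 5, depth 1).
Iteration 2: rows with parent in {4,5} -> Games (id 8, depth 2).
Iteration 3: no rows with parent in {8}; recursion stops.
Total rows emitted: 4.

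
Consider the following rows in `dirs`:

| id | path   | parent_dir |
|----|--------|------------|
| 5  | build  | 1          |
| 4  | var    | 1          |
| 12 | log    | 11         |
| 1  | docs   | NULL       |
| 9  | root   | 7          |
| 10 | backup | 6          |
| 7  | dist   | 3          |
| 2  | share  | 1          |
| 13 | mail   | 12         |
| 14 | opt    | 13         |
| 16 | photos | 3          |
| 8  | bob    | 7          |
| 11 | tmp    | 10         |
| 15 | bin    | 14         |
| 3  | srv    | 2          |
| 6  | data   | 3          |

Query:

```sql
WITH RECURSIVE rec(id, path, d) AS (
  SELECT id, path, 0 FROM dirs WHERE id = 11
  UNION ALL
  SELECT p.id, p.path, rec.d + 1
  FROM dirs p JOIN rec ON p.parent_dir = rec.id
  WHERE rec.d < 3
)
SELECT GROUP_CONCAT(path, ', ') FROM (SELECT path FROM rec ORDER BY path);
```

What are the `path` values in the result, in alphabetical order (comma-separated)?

Base: id=11 (tmp) at d 0.
Iteration 1: rows with parent_dir in {11} -> log (id 12, d 1).
Iteration 2: rows with parent_dir in {12} -> mail (id 13, d 2).
Iteration 3: rows with parent_dir in {13} -> opt (id 14, d 3).
Iteration 4: d < 3 fails for all current rows; recursion stops.

log, mail, opt, tmp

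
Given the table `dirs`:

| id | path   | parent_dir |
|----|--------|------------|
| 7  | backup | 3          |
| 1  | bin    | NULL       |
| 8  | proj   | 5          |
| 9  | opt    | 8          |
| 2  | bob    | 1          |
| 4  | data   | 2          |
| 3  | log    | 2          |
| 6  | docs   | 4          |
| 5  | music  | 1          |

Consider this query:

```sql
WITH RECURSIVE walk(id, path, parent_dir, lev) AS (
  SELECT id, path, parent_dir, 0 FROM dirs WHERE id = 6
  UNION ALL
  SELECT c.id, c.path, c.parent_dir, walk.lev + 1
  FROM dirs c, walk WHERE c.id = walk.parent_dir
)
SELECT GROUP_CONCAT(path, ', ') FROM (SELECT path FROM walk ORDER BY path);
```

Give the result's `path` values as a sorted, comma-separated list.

Base: id=6 (docs), parent_dir=4, lev 0.
Iteration 1: join on id=4 -> data (id 4, parent_dir=2, lev 1).
Iteration 2: join on id=2 -> bob (id 2, parent_dir=1, lev 2).
Iteration 3: join on id=1 -> bin (id 1, parent_dir=NULL, lev 3).
Iteration 4: parent_dir is NULL; no match; recursion stops.

bin, bob, data, docs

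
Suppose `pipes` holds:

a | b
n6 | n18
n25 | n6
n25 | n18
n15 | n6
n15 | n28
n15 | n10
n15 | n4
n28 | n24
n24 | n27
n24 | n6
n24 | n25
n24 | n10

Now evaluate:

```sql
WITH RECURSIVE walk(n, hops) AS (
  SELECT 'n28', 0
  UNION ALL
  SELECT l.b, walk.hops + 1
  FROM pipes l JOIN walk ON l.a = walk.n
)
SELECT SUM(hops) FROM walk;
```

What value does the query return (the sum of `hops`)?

22

Base: (n28, hops=0).
Iteration 1: edges from {n28} -> (n24, hops=1).
Iteration 2: edges from {n24} -> (n10, hops=2), (n25, hops=2), (n27, hops=2), (n6, hops=2).
Iteration 3: edges from {n10,n25,n27,n6} -> (n18, hops=3) x2, (n6, hops=3). [UNION ALL keeps all 3 new rows, including repeats]
Iteration 4: edges from {n18,n6} -> (n18, hops=4).
Iteration 5: no outgoing edges from {n18}; recursion stops.
SUM(hops) = 0 + 1 + 2 + 2 + 2 + 2 + 3 + 3 + 3 + 4 = 22.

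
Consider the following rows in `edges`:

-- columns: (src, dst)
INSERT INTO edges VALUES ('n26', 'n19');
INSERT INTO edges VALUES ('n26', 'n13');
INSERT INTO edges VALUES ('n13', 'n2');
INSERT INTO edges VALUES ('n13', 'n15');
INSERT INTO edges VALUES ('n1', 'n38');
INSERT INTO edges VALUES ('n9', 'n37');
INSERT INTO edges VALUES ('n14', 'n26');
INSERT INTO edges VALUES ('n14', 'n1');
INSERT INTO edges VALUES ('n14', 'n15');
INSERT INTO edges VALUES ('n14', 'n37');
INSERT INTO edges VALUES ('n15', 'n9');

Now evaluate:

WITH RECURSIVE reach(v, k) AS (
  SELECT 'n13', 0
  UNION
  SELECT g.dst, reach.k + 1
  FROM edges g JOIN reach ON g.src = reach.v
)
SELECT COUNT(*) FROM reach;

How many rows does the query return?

Base: (n13, k=0).
Iteration 1: edges from {n13} -> (n15, k=1), (n2, k=1).
Iteration 2: edges from {n15,n2} -> (n9, k=2).
Iteration 3: edges from {n9} -> (n37, k=3).
Iteration 4: no outgoing edges from {n37}; recursion stops.
Total rows emitted: 5.

5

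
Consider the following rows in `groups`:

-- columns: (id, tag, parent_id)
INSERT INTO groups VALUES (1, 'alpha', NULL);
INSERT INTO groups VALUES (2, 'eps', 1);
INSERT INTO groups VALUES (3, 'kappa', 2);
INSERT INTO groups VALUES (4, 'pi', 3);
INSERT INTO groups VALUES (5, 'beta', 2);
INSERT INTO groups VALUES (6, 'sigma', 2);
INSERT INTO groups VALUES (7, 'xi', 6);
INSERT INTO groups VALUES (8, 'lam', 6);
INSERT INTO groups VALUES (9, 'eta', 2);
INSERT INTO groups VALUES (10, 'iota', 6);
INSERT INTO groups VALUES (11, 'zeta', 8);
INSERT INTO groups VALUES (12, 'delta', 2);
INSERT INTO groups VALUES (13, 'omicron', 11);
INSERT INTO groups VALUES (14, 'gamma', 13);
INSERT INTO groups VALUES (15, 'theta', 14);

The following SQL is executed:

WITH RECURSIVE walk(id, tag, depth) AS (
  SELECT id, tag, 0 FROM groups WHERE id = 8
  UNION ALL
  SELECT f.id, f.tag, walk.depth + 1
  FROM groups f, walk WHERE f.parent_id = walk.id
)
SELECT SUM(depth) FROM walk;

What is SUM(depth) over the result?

10

Base: id=8 (lam) at depth 0.
Iteration 1: rows with parent_id in {8} -> zeta (id 11, depth 1).
Iteration 2: rows with parent_id in {11} -> omicron (id 13, depth 2).
Iteration 3: rows with parent_id in {13} -> gamma (id 14, depth 3).
Iteration 4: rows with parent_id in {14} -> theta (id 15, depth 4).
Iteration 5: no rows with parent_id in {15}; recursion stops.
SUM(depth) = 0 + 1 + 2 + 3 + 4 = 10.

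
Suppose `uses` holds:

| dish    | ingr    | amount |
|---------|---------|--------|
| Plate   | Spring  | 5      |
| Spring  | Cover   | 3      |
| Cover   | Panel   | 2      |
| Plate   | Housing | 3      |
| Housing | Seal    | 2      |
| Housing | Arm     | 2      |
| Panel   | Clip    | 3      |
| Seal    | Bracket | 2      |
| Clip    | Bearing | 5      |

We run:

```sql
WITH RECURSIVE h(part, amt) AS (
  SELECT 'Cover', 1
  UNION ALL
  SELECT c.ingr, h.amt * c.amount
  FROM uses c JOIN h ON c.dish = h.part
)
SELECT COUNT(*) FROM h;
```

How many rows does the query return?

Base: (Cover, amt=1).
Iteration 1: components of {Cover} -> Panel = 1*2 = 2.
Iteration 2: components of {Panel} -> Clip = 2*3 = 6.
Iteration 3: components of {Clip} -> Bearing = 6*5 = 30.
Iteration 4: no further components; recursion stops.
Total rows emitted: 4.

4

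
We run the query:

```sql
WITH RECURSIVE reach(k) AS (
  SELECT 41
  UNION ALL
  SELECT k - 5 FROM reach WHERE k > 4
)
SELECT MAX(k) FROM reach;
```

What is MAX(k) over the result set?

41

Base: k=41.
Iteration 1: 41 > 4 holds -> k = 41 - 5 = 36.
Iteration 2: 36 > 4 holds -> k = 36 - 5 = 31.
Iteration 3: 31 > 4 holds -> k = 31 - 5 = 26.
Iteration 4: 26 > 4 holds -> k = 26 - 5 = 21.
Iteration 5: 21 > 4 holds -> k = 21 - 5 = 16.
Iteration 6: 16 > 4 holds -> k = 16 - 5 = 11.
Iteration 7: 11 > 4 holds -> k = 11 - 5 = 6.
Iteration 8: 6 > 4 holds -> k = 6 - 5 = 1.
Iteration 9: 1 > 4 fails; recursion stops.
k values: 41, 36, 31, 26, 21, 16, 11, 6, 1; the maximum is 41.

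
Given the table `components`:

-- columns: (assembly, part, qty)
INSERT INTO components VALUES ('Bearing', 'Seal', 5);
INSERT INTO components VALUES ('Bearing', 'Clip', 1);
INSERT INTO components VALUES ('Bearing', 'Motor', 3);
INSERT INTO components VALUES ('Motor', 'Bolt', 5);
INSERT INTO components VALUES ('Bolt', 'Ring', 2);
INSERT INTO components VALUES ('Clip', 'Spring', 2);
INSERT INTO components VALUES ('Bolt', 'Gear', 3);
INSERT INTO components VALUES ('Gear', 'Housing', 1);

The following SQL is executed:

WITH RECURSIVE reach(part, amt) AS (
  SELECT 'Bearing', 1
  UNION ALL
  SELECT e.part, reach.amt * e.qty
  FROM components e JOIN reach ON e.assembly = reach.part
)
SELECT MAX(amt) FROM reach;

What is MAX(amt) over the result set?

Base: (Bearing, amt=1).
Iteration 1: components of {Bearing} -> Clip = 1*1 = 1, Motor = 1*3 = 3, Seal = 1*5 = 5.
Iteration 2: components of {Clip,Motor,Seal} -> Bolt = 3*5 = 15, Spring = 1*2 = 2.
Iteration 3: components of {Bolt,Spring} -> Gear = 15*3 = 45, Ring = 15*2 = 30.
Iteration 4: components of {Gear,Ring} -> Housing = 45*1 = 45.
Iteration 5: no further components; recursion stops.
amt values: 1, 5, 1, 3, 2, 15, 30, 45, 45; the maximum is 45.

45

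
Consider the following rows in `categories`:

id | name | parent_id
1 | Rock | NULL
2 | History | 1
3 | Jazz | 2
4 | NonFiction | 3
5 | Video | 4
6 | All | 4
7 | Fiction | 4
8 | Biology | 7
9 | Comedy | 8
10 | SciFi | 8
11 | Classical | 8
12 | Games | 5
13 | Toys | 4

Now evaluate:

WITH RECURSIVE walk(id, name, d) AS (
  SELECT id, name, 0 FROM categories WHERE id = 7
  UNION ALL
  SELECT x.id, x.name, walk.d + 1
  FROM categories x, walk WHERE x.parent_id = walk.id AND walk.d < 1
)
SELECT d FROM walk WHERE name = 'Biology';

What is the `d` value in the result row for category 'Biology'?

Base: id=7 (Fiction) at d 0.
Iteration 1: rows with parent_id in {7} -> Biology (id 8, d 1).
Iteration 2: d < 1 fails for all current rows; recursion stops.

1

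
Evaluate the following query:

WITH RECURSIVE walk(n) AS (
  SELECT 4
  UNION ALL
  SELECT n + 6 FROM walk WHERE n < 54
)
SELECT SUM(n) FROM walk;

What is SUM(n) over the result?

Base: n=4.
Iteration 1: 4 < 54 holds -> n = 4 + 6 = 10.
Iteration 2: 10 < 54 holds -> n = 10 + 6 = 16.
Iteration 3: 16 < 54 holds -> n = 16 + 6 = 22.
Iteration 4: 22 < 54 holds -> n = 22 + 6 = 28.
Iteration 5: 28 < 54 holds -> n = 28 + 6 = 34.
Iteration 6: 34 < 54 holds -> n = 34 + 6 = 40.
Iteration 7: 40 < 54 holds -> n = 40 + 6 = 46.
Iteration 8: 46 < 54 holds -> n = 46 + 6 = 52.
Iteration 9: 52 < 54 holds -> n = 52 + 6 = 58.
Iteration 10: 58 < 54 fails; recursion stops.
SUM(n) = 4 + 10 + 16 + 22 + 28 + 34 + 40 + 46 + 52 + 58 = 310.

310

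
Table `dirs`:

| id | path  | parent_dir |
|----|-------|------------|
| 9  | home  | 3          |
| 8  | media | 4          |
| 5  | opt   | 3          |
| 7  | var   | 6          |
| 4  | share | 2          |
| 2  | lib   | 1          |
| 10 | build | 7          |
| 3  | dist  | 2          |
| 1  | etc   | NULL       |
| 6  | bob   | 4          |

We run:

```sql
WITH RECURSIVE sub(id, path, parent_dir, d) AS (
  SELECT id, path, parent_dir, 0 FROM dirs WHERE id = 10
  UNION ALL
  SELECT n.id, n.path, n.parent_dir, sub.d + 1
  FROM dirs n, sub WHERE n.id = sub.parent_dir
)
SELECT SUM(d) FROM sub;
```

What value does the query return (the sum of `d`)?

Base: id=10 (build), parent_dir=7, d 0.
Iteration 1: join on id=7 -> var (id 7, parent_dir=6, d 1).
Iteration 2: join on id=6 -> bob (id 6, parent_dir=4, d 2).
Iteration 3: join on id=4 -> share (id 4, parent_dir=2, d 3).
Iteration 4: join on id=2 -> lib (id 2, parent_dir=1, d 4).
Iteration 5: join on id=1 -> etc (id 1, parent_dir=NULL, d 5).
Iteration 6: parent_dir is NULL; no match; recursion stops.
SUM(d) = 0 + 1 + 2 + 3 + 4 + 5 = 15.

15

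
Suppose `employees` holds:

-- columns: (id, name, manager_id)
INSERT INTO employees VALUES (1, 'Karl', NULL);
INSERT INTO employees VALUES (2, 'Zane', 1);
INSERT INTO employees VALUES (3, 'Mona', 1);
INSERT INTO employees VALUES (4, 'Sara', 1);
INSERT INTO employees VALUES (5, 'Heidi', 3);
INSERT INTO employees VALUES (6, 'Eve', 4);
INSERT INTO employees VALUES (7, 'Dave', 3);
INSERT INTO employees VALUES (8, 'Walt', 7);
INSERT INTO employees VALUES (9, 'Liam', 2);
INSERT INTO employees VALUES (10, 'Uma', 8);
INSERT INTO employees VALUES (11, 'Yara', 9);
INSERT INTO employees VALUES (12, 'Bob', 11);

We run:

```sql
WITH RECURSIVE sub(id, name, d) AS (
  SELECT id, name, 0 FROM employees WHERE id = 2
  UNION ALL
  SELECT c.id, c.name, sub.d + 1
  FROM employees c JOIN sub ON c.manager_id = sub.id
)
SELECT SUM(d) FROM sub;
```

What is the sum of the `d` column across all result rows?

Base: id=2 (Zane) at d 0.
Iteration 1: rows with manager_id in {2} -> Liam (id 9, d 1).
Iteration 2: rows with manager_id in {9} -> Yara (id 11, d 2).
Iteration 3: rows with manager_id in {11} -> Bob (id 12, d 3).
Iteration 4: no rows with manager_id in {12}; recursion stops.
SUM(d) = 0 + 1 + 2 + 3 = 6.

6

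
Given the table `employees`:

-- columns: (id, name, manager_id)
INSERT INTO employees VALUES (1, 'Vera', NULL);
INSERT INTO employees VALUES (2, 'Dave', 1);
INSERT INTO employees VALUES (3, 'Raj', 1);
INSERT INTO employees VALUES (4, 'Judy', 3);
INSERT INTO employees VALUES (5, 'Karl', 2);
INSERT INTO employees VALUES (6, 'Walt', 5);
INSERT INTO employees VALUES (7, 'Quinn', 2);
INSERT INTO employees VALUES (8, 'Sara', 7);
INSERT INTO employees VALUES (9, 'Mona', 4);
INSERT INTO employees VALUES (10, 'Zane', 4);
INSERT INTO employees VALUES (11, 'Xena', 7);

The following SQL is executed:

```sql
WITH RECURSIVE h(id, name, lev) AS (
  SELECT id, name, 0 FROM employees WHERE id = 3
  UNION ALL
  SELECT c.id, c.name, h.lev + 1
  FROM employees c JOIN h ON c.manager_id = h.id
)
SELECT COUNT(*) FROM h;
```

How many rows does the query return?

Base: id=3 (Raj) at lev 0.
Iteration 1: rows with manager_id in {3} -> Judy (id 4, lev 1).
Iteration 2: rows with manager_id in {4} -> Mona (id 9, lev 2), Zane (id 10, lev 2).
Iteration 3: no rows with manager_id in {9,10}; recursion stops.
Total rows emitted: 4.

4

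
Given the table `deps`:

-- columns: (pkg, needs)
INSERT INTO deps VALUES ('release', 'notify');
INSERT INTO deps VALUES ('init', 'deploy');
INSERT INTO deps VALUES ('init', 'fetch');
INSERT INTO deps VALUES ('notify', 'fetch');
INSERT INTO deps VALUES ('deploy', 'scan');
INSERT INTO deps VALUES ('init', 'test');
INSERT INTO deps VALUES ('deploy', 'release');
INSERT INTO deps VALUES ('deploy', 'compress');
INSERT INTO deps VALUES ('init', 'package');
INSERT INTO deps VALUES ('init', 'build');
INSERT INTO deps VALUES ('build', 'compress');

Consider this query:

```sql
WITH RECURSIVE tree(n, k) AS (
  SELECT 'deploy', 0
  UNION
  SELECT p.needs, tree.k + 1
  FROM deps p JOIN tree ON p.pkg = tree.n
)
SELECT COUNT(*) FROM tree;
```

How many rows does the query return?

6

Base: (deploy, k=0).
Iteration 1: edges from {deploy} -> (compress, k=1), (release, k=1), (scan, k=1).
Iteration 2: edges from {compress,release,scan} -> (notify, k=2).
Iteration 3: edges from {notify} -> (fetch, k=3).
Iteration 4: no outgoing edges from {fetch}; recursion stops.
Total rows emitted: 6.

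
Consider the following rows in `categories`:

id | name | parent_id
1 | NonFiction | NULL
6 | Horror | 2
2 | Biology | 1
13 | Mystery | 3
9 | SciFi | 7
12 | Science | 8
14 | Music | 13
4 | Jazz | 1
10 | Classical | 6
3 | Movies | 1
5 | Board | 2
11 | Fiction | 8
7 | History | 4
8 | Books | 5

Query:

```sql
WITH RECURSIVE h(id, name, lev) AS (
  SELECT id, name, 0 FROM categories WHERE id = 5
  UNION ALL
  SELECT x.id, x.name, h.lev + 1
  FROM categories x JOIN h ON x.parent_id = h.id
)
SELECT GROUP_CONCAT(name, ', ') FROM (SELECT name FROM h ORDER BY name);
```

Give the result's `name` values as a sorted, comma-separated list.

Base: id=5 (Board) at lev 0.
Iteration 1: rows with parent_id in {5} -> Books (id 8, lev 1).
Iteration 2: rows with parent_id in {8} -> Fiction (id 11, lev 2), Science (id 12, lev 2).
Iteration 3: no rows with parent_id in {11,12}; recursion stops.

Board, Books, Fiction, Science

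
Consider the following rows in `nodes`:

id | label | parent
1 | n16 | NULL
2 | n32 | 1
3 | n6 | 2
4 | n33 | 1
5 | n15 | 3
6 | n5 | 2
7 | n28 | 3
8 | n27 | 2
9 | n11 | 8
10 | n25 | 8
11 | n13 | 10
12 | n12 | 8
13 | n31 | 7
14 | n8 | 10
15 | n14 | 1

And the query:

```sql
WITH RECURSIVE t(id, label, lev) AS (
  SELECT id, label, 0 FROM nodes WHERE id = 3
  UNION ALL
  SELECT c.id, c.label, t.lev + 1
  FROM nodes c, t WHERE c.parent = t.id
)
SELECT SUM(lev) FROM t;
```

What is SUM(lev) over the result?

Base: id=3 (n6) at lev 0.
Iteration 1: rows with parent in {3} -> n15 (id 5, lev 1), n28 (id 7, lev 1).
Iteration 2: rows with parent in {5,7} -> n31 (id 13, lev 2).
Iteration 3: no rows with parent in {13}; recursion stops.
SUM(lev) = 0 + 1 + 1 + 2 = 4.

4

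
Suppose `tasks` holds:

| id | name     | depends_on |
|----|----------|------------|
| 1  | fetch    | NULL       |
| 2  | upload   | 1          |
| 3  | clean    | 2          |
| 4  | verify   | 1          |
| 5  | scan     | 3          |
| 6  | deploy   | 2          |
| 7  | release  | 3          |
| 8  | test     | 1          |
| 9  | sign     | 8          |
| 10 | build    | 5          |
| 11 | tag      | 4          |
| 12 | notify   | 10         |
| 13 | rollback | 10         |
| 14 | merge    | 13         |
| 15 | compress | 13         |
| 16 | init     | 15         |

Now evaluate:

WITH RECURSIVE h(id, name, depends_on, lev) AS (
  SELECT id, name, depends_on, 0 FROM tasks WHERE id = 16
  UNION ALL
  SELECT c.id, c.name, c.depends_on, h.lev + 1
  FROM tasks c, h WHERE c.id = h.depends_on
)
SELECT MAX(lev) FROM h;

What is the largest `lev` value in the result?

7

Base: id=16 (init), depends_on=15, lev 0.
Iteration 1: join on id=15 -> compress (id 15, depends_on=13, lev 1).
Iteration 2: join on id=13 -> rollback (id 13, depends_on=10, lev 2).
Iteration 3: join on id=10 -> build (id 10, depends_on=5, lev 3).
Iteration 4: join on id=5 -> scan (id 5, depends_on=3, lev 4).
Iteration 5: join on id=3 -> clean (id 3, depends_on=2, lev 5).
Iteration 6: join on id=2 -> upload (id 2, depends_on=1, lev 6).
Iteration 7: join on id=1 -> fetch (id 1, depends_on=NULL, lev 7).
Iteration 8: depends_on is NULL; no match; recursion stops.
lev values: 0, 1, 2, 3, 4, 5, 6, 7; the maximum is 7.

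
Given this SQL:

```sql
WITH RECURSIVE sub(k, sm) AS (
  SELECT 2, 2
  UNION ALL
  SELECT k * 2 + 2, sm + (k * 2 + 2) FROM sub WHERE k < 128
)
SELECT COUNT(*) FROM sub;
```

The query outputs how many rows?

Base: k=2, sm=2.
Iteration 1: 2 < 128 holds -> k = 2 * 2 + 2 = 6, sm = 2 + 6 = 8.
Iteration 2: 6 < 128 holds -> k = 6 * 2 + 2 = 14, sm = 8 + 14 = 22.
Iteration 3: 14 < 128 holds -> k = 14 * 2 + 2 = 30, sm = 22 + 30 = 52.
Iteration 4: 30 < 128 holds -> k = 30 * 2 + 2 = 62, sm = 52 + 62 = 114.
Iteration 5: 62 < 128 holds -> k = 62 * 2 + 2 = 126, sm = 114 + 126 = 240.
Iteration 6: 126 < 128 holds -> k = 126 * 2 + 2 = 254, sm = 240 + 254 = 494.
Iteration 7: 254 < 128 fails; recursion stops.
Total rows emitted: 7.

7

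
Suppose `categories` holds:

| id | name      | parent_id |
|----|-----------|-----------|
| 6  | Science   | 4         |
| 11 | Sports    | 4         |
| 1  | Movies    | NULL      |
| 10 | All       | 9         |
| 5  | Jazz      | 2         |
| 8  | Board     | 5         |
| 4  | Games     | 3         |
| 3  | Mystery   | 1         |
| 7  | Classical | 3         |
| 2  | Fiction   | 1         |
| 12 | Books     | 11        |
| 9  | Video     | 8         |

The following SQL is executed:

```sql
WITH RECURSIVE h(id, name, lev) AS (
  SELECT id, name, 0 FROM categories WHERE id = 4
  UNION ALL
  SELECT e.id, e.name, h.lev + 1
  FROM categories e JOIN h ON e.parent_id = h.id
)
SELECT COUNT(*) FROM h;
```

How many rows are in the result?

4

Base: id=4 (Games) at lev 0.
Iteration 1: rows with parent_id in {4} -> Science (id 6, lev 1), Sports (id 11, lev 1).
Iteration 2: rows with parent_id in {6,11} -> Books (id 12, lev 2).
Iteration 3: no rows with parent_id in {12}; recursion stops.
Total rows emitted: 4.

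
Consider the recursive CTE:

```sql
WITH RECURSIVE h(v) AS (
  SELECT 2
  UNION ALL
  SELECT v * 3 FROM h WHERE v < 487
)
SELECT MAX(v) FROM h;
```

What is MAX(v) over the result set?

Base: v=2.
Iteration 1: 2 < 487 holds -> v = 2 * 3 = 6.
Iteration 2: 6 < 487 holds -> v = 6 * 3 = 18.
Iteration 3: 18 < 487 holds -> v = 18 * 3 = 54.
Iteration 4: 54 < 487 holds -> v = 54 * 3 = 162.
Iteration 5: 162 < 487 holds -> v = 162 * 3 = 486.
Iteration 6: 486 < 487 holds -> v = 486 * 3 = 1458.
Iteration 7: 1458 < 487 fails; recursion stops.
v values: 2, 6, 18, 54, 162, 486, 1458; the maximum is 1458.

1458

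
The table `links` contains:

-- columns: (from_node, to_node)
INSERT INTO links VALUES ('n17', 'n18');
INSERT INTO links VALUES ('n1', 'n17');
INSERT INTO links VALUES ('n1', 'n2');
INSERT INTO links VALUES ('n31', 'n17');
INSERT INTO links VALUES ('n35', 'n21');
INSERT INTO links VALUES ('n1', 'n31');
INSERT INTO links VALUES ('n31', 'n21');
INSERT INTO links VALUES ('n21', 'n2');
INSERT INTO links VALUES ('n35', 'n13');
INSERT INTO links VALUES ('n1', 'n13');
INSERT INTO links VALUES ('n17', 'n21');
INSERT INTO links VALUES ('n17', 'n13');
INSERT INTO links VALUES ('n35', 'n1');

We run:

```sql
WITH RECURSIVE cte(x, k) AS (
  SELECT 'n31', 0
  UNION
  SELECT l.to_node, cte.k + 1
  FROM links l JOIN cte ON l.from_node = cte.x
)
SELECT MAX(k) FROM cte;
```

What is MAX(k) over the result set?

3

Base: (n31, k=0).
Iteration 1: edges from {n31} -> (n17, k=1), (n21, k=1).
Iteration 2: edges from {n17,n21} -> (n13, k=2), (n18, k=2), (n2, k=2), (n21, k=2).
Iteration 3: edges from {n13,n18,n2,n21} -> (n2, k=3).
Iteration 4: no outgoing edges from {n2}; recursion stops.
k values: 0, 1, 1, 2, 2, 2, 2, 3; the maximum is 3.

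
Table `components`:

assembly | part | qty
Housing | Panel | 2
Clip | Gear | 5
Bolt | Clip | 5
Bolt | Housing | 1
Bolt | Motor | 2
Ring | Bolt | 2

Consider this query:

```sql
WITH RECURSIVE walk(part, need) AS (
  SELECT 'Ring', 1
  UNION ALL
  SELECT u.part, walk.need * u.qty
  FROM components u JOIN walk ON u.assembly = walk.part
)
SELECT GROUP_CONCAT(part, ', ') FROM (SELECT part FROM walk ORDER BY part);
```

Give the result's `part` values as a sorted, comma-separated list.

Bolt, Clip, Gear, Housing, Motor, Panel, Ring

Base: (Ring, need=1).
Iteration 1: components of {Ring} -> Bolt = 1*2 = 2.
Iteration 2: components of {Bolt} -> Clip = 2*5 = 10, Housing = 2*1 = 2, Motor = 2*2 = 4.
Iteration 3: components of {Clip,Housing,Motor} -> Gear = 10*5 = 50, Panel = 2*2 = 4.
Iteration 4: no further components; recursion stops.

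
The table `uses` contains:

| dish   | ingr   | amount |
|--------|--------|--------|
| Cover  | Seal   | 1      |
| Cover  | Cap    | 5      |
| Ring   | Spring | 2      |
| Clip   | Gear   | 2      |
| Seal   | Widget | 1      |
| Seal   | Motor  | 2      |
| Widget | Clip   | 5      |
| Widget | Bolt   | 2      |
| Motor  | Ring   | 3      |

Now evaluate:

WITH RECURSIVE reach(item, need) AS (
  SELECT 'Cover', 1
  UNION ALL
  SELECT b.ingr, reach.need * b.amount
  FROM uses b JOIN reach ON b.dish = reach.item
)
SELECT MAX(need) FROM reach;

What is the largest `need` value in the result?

12

Base: (Cover, need=1).
Iteration 1: components of {Cover} -> Cap = 1*5 = 5, Seal = 1*1 = 1.
Iteration 2: components of {Cap,Seal} -> Motor = 1*2 = 2, Widget = 1*1 = 1.
Iteration 3: components of {Motor,Widget} -> Bolt = 1*2 = 2, Clip = 1*5 = 5, Ring = 2*3 = 6.
Iteration 4: components of {Bolt,Clip,Ring} -> Gear = 5*2 = 10, Spring = 6*2 = 12.
Iteration 5: no further components; recursion stops.
need values: 1, 1, 5, 2, 1, 6, 5, 2, 12, 10; the maximum is 12.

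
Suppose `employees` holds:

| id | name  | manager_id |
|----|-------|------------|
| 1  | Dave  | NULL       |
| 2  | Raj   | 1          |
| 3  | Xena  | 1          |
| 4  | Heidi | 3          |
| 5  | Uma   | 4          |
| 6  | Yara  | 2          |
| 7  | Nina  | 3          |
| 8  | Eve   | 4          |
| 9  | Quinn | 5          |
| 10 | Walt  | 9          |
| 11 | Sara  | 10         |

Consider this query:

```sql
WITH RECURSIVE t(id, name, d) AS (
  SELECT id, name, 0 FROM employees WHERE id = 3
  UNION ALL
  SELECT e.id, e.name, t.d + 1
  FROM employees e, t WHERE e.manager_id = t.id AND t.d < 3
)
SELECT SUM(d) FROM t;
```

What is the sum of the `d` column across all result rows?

9

Base: id=3 (Xena) at d 0.
Iteration 1: rows with manager_id in {3} -> Heidi (id 4, d 1), Nina (id 7, d 1).
Iteration 2: rows with manager_id in {4,7} -> Uma (id 5, d 2), Eve (id 8, d 2).
Iteration 3: rows with manager_id in {5,8} -> Quinn (id 9, d 3).
Iteration 4: d < 3 fails for all current rows; recursion stops.
SUM(d) = 0 + 1 + 1 + 2 + 2 + 3 = 9.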